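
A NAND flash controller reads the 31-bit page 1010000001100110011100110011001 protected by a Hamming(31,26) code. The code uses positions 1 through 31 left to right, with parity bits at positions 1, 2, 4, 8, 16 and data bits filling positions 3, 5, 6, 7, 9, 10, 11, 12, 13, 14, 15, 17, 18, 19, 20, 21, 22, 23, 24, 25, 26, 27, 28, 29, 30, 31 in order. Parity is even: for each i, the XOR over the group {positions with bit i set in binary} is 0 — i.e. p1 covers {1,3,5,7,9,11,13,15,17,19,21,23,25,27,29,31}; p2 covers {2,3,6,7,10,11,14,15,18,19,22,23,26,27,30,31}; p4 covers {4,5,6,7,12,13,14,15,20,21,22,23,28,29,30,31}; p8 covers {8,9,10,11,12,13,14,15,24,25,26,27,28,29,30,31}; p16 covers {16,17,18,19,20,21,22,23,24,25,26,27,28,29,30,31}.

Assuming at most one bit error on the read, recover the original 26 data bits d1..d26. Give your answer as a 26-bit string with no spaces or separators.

10000110011011100110011001

s1 (pos 1,3,5,7,9,11,13,15,17,19,21,23,25,27,29,31): 1⊕1⊕0⊕0⊕0⊕1⊕0⊕1⊕0⊕1⊕0⊕1⊕0⊕1⊕0⊕1 = 0
s2 (pos 2,3,6,7,10,11,14,15,18,19,22,23,26,27,30,31): 0⊕1⊕0⊕0⊕1⊕1⊕1⊕1⊕1⊕1⊕0⊕1⊕0⊕1⊕0⊕1 = 0
s4 (pos 4,5,6,7,12,13,14,15,20,21,22,23,28,29,30,31): 0⊕0⊕0⊕0⊕0⊕0⊕1⊕1⊕1⊕0⊕0⊕1⊕1⊕0⊕0⊕1 = 0
s8 (pos 8,9,10,11,12,13,14,15,24,25,26,27,28,29,30,31): 0⊕0⊕1⊕1⊕0⊕0⊕1⊕1⊕1⊕0⊕0⊕1⊕1⊕0⊕0⊕1 = 0
s16 (pos 16,17,18,19,20,21,22,23,24,25,26,27,28,29,30,31): 0⊕0⊕1⊕1⊕1⊕0⊕0⊕1⊕1⊕0⊕0⊕1⊕1⊕0⊕0⊕1 = 0
Syndrome s16…s1 = 00000 → no error.
Read data bits from positions 3,5,6,7,9,10,11,12,13,14,15,17,18,19,20,21,22,23,24,25,26,27,28,29,30,31: 10000110011011100110011001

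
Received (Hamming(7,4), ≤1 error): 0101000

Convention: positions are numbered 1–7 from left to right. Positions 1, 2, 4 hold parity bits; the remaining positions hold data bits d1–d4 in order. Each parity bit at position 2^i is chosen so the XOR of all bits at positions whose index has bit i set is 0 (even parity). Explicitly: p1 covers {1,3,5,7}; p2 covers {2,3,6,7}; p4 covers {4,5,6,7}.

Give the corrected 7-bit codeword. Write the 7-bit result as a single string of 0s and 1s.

s1 (pos 1,3,5,7): 0⊕0⊕0⊕0 = 0
s2 (pos 2,3,6,7): 1⊕0⊕0⊕0 = 1
s4 (pos 4,5,6,7): 1⊕0⊕0⊕0 = 1
Syndrome s4…s1 = 110 → error at position 6.
Flip position 6: 0101000 → 0101010

0101010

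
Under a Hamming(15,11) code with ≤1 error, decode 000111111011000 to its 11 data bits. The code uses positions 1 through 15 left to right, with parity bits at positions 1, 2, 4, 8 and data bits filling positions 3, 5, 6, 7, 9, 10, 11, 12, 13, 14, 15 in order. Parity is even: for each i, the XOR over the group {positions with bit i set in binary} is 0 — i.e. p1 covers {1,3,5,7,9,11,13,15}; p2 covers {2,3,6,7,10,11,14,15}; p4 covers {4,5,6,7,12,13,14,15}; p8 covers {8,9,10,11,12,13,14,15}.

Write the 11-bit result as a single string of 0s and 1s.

s1 (pos 1,3,5,7,9,11,13,15): 0⊕0⊕1⊕1⊕1⊕1⊕0⊕0 = 0
s2 (pos 2,3,6,7,10,11,14,15): 0⊕0⊕1⊕1⊕0⊕1⊕0⊕0 = 1
s4 (pos 4,5,6,7,12,13,14,15): 1⊕1⊕1⊕1⊕1⊕0⊕0⊕0 = 1
s8 (pos 8,9,10,11,12,13,14,15): 1⊕1⊕0⊕1⊕1⊕0⊕0⊕0 = 0
Syndrome s8…s1 = 0110 → error at position 6.
Flip position 6: 000111111011000 → 000110111011000
Read data bits from positions 3,5,6,7,9,10,11,12,13,14,15: 01011011000

01011011000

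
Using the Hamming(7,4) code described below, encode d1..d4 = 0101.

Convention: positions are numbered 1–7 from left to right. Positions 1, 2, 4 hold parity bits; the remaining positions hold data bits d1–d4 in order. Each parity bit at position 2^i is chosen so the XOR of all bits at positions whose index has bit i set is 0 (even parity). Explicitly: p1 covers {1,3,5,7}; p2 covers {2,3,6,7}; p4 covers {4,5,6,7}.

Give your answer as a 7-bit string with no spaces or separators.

Place data at non-parity positions: p1 p2 0 p4 1 0 1
p1 (pos 1,3,5,7): XOR of data positions = 0⊕1⊕1 = 0
p2 (pos 2,3,6,7): XOR of data positions = 0⊕0⊕1 = 1
p4 (pos 4,5,6,7): XOR of data positions = 1⊕0⊕1 = 0
Codeword: 0100101

0100101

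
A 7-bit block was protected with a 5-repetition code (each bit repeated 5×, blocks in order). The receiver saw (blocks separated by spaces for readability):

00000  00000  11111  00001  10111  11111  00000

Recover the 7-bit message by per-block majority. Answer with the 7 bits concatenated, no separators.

Block 1 (00000): 0 ones → 0
Block 2 (00000): 0 ones → 0
Block 3 (11111): 5 ones → 1
Block 4 (00001): 1 one → 0
Block 5 (10111): 4 ones → 1
Block 6 (11111): 5 ones → 1
Block 7 (00000): 0 ones → 0

0010110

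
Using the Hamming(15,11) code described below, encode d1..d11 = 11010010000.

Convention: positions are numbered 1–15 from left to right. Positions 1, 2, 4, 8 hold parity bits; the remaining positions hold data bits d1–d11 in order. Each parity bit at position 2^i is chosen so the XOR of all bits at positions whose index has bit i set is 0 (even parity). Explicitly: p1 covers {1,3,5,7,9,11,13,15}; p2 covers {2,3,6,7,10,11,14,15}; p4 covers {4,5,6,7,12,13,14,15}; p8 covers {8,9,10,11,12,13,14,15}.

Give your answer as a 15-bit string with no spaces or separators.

Place data at non-parity positions: p1 p2 1 p4 1 0 1 p8 0 0 1 0 0 0 0
p1 (pos 1,3,5,7,9,11,13,15): XOR of data positions = 1⊕1⊕1⊕0⊕1⊕0⊕0 = 0
p2 (pos 2,3,6,7,10,11,14,15): XOR of data positions = 1⊕0⊕1⊕0⊕1⊕0⊕0 = 1
p4 (pos 4,5,6,7,12,13,14,15): XOR of data positions = 1⊕0⊕1⊕0⊕0⊕0⊕0 = 0
p8 (pos 8,9,10,11,12,13,14,15): XOR of data positions = 0⊕0⊕1⊕0⊕0⊕0⊕0 = 1
Codeword: 011010110010000

011010110010000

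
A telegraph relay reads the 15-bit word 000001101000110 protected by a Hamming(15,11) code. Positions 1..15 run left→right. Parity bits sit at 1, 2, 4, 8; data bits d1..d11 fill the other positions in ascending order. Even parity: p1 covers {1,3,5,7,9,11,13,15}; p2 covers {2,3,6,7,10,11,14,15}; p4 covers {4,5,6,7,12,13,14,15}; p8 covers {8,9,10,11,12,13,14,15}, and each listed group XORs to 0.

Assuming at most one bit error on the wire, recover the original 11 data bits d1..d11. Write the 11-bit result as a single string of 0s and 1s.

00111010110

s1 (pos 1,3,5,7,9,11,13,15): 0⊕0⊕0⊕1⊕1⊕0⊕1⊕0 = 1
s2 (pos 2,3,6,7,10,11,14,15): 0⊕0⊕1⊕1⊕0⊕0⊕1⊕0 = 1
s4 (pos 4,5,6,7,12,13,14,15): 0⊕0⊕1⊕1⊕0⊕1⊕1⊕0 = 0
s8 (pos 8,9,10,11,12,13,14,15): 0⊕1⊕0⊕0⊕0⊕1⊕1⊕0 = 1
Syndrome s8…s1 = 1011 → error at position 11.
Flip position 11: 000001101000110 → 000001101010110
Read data bits from positions 3,5,6,7,9,10,11,12,13,14,15: 00111010110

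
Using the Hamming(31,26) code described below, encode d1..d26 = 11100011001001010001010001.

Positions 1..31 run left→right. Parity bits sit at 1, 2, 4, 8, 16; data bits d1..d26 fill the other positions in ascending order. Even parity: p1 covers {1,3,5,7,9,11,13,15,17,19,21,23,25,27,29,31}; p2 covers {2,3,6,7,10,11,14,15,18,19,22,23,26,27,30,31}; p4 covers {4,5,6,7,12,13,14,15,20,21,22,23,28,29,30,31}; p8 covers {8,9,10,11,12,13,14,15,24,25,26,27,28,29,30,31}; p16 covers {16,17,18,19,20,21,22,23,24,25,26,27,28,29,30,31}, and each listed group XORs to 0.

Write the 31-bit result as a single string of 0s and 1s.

Place data at non-parity positions: p1 p2 1 p4 1 1 0 p8 0 0 1 1 0 0 1 p16 0 0 1 0 1 0 0 0 1 0 1 0 0 0 1
p1 (pos 1,3,5,7,9,11,13,15,17,19,21,23,25,27,29,31): XOR of data positions = 1⊕1⊕0⊕0⊕1⊕0⊕1⊕0⊕1⊕1⊕0⊕1⊕1⊕0⊕1 = 1
p2 (pos 2,3,6,7,10,11,14,15,18,19,22,23,26,27,30,31): XOR of data positions = 1⊕1⊕0⊕0⊕1⊕0⊕1⊕0⊕1⊕0⊕0⊕0⊕1⊕0⊕1 = 1
p4 (pos 4,5,6,7,12,13,14,15,20,21,22,23,28,29,30,31): XOR of data positions = 1⊕1⊕0⊕1⊕0⊕0⊕1⊕0⊕1⊕0⊕0⊕0⊕0⊕0⊕1 = 0
p8 (pos 8,9,10,11,12,13,14,15,24,25,26,27,28,29,30,31): XOR of data positions = 0⊕0⊕1⊕1⊕0⊕0⊕1⊕0⊕1⊕0⊕1⊕0⊕0⊕0⊕1 = 0
p16 (pos 16,17,18,19,20,21,22,23,24,25,26,27,28,29,30,31): XOR of data positions = 0⊕0⊕1⊕0⊕1⊕0⊕0⊕0⊕1⊕0⊕1⊕0⊕0⊕0⊕1 = 1
Codeword: 1110110000110011001010001010001

1110110000110011001010001010001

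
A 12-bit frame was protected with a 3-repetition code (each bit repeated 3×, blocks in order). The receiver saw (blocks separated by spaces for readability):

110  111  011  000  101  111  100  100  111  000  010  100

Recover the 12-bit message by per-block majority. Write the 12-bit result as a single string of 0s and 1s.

111011001000

Block 1 (110): 2 ones → 1
Block 2 (111): 3 ones → 1
Block 3 (011): 2 ones → 1
Block 4 (000): 0 ones → 0
Block 5 (101): 2 ones → 1
Block 6 (111): 3 ones → 1
Block 7 (100): 1 one → 0
Block 8 (100): 1 one → 0
Block 9 (111): 3 ones → 1
Block 10 (000): 0 ones → 0
Block 11 (010): 1 one → 0
Block 12 (100): 1 one → 0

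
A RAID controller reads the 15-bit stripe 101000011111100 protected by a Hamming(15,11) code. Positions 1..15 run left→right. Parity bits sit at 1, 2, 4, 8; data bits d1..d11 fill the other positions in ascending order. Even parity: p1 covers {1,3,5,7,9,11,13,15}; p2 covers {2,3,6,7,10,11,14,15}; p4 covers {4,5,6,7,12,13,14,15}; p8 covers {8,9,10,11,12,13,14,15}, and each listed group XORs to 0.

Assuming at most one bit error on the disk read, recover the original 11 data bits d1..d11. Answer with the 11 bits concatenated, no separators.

00001111100

s1 (pos 1,3,5,7,9,11,13,15): 1⊕1⊕0⊕0⊕1⊕1⊕1⊕0 = 1
s2 (pos 2,3,6,7,10,11,14,15): 0⊕1⊕0⊕0⊕1⊕1⊕0⊕0 = 1
s4 (pos 4,5,6,7,12,13,14,15): 0⊕0⊕0⊕0⊕1⊕1⊕0⊕0 = 0
s8 (pos 8,9,10,11,12,13,14,15): 1⊕1⊕1⊕1⊕1⊕1⊕0⊕0 = 0
Syndrome s8…s1 = 0011 → error at position 3.
Flip position 3: 101000011111100 → 100000011111100
Read data bits from positions 3,5,6,7,9,10,11,12,13,14,15: 00001111100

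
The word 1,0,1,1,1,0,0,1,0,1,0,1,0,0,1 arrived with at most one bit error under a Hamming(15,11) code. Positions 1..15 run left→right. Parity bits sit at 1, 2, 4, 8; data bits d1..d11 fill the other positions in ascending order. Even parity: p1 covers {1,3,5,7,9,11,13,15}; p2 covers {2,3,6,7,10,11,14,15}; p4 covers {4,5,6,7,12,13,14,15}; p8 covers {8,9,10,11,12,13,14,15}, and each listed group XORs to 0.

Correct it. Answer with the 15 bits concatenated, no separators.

s1 (pos 1,3,5,7,9,11,13,15): 1⊕1⊕1⊕0⊕0⊕0⊕0⊕1 = 0
s2 (pos 2,3,6,7,10,11,14,15): 0⊕1⊕0⊕0⊕1⊕0⊕0⊕1 = 1
s4 (pos 4,5,6,7,12,13,14,15): 1⊕1⊕0⊕0⊕1⊕0⊕0⊕1 = 0
s8 (pos 8,9,10,11,12,13,14,15): 1⊕0⊕1⊕0⊕1⊕0⊕0⊕1 = 0
Syndrome s8…s1 = 0010 → error at position 2.
Flip position 2: 101110010101001 → 111110010101001

111110010101001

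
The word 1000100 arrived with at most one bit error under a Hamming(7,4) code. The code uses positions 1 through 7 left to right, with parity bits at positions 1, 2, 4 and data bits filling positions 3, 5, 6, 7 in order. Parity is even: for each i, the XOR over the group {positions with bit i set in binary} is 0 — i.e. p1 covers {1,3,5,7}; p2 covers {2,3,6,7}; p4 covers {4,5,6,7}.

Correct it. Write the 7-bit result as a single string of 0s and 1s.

s1 (pos 1,3,5,7): 1⊕0⊕1⊕0 = 0
s2 (pos 2,3,6,7): 0⊕0⊕0⊕0 = 0
s4 (pos 4,5,6,7): 0⊕1⊕0⊕0 = 1
Syndrome s4…s1 = 100 → error at position 4.
Flip position 4: 1000100 → 1001100

1001100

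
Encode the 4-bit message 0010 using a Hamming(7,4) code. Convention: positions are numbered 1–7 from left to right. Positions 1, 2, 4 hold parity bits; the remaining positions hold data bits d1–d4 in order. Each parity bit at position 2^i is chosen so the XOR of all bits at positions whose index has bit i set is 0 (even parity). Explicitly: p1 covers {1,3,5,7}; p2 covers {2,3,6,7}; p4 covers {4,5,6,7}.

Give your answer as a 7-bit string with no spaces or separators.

Place data at non-parity positions: p1 p2 0 p4 0 1 0
p1 (pos 1,3,5,7): XOR of data positions = 0⊕0⊕0 = 0
p2 (pos 2,3,6,7): XOR of data positions = 0⊕1⊕0 = 1
p4 (pos 4,5,6,7): XOR of data positions = 0⊕1⊕0 = 1
Codeword: 0101010

0101010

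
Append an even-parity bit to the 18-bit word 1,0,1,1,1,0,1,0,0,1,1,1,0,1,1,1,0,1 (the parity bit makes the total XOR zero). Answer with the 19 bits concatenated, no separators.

XOR of the 18 data bits: 1⊕0⊕1⊕1⊕1⊕0⊕1⊕0⊕0⊕1⊕1⊕1⊕0⊕1⊕1⊕1⊕0⊕1 = 0
Parity bit = 0 (so all 19 bits XOR to 0).

1011101001110111010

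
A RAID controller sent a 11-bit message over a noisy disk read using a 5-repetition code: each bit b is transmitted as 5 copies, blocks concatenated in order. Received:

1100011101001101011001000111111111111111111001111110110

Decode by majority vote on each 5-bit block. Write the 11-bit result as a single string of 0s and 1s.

Block 1 (11000): 2 ones → 0
Block 2 (11101): 4 ones → 1
Block 3 (00110): 2 ones → 0
Block 4 (10110): 3 ones → 1
Block 5 (01000): 1 one → 0
Block 6 (11111): 5 ones → 1
Block 7 (11111): 5 ones → 1
Block 8 (11111): 5 ones → 1
Block 9 (11100): 3 ones → 1
Block 10 (11111): 5 ones → 1
Block 11 (10110): 3 ones → 1

01010111111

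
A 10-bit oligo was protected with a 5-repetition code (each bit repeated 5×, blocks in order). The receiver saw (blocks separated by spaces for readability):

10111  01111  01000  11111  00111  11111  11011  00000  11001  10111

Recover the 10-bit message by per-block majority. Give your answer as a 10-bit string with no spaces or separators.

Block 1 (10111): 4 ones → 1
Block 2 (01111): 4 ones → 1
Block 3 (01000): 1 one → 0
Block 4 (11111): 5 ones → 1
Block 5 (00111): 3 ones → 1
Block 6 (11111): 5 ones → 1
Block 7 (11011): 4 ones → 1
Block 8 (00000): 0 ones → 0
Block 9 (11001): 3 ones → 1
Block 10 (10111): 4 ones → 1

1101111011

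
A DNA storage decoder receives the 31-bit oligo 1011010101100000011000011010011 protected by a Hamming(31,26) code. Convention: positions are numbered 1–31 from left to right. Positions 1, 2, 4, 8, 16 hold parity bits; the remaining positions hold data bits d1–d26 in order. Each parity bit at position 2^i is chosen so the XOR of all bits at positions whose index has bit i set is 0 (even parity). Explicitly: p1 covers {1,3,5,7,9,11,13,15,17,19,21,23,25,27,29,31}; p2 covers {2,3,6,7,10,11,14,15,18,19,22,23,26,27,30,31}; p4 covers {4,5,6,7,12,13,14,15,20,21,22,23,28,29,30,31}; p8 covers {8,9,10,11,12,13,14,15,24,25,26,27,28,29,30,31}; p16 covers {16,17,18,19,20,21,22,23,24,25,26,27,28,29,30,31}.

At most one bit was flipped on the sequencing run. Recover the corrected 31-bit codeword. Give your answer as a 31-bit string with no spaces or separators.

1011010101100000010000011010011

s1 (pos 1,3,5,7,9,11,13,15,17,19,21,23,25,27,29,31): 1⊕1⊕0⊕0⊕0⊕1⊕0⊕0⊕0⊕1⊕0⊕0⊕1⊕1⊕0⊕1 = 1
s2 (pos 2,3,6,7,10,11,14,15,18,19,22,23,26,27,30,31): 0⊕1⊕1⊕0⊕1⊕1⊕0⊕0⊕1⊕1⊕0⊕0⊕0⊕1⊕1⊕1 = 1
s4 (pos 4,5,6,7,12,13,14,15,20,21,22,23,28,29,30,31): 1⊕0⊕1⊕0⊕0⊕0⊕0⊕0⊕0⊕0⊕0⊕0⊕0⊕0⊕1⊕1 = 0
s8 (pos 8,9,10,11,12,13,14,15,24,25,26,27,28,29,30,31): 1⊕0⊕1⊕1⊕0⊕0⊕0⊕0⊕1⊕1⊕0⊕1⊕0⊕0⊕1⊕1 = 0
s16 (pos 16,17,18,19,20,21,22,23,24,25,26,27,28,29,30,31): 0⊕0⊕1⊕1⊕0⊕0⊕0⊕0⊕1⊕1⊕0⊕1⊕0⊕0⊕1⊕1 = 1
Syndrome s16…s1 = 10011 → error at position 19.
Flip position 19: 1011010101100000011000011010011 → 1011010101100000010000011010011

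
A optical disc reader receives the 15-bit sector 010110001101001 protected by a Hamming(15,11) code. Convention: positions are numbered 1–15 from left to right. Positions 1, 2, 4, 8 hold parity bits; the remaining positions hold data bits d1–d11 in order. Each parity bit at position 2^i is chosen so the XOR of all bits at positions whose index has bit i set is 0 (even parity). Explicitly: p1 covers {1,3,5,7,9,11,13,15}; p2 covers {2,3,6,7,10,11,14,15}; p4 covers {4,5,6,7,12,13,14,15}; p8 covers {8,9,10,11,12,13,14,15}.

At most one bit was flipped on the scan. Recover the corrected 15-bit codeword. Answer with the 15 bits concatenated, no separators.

s1 (pos 1,3,5,7,9,11,13,15): 0⊕0⊕1⊕0⊕1⊕0⊕0⊕1 = 1
s2 (pos 2,3,6,7,10,11,14,15): 1⊕0⊕0⊕0⊕1⊕0⊕0⊕1 = 1
s4 (pos 4,5,6,7,12,13,14,15): 1⊕1⊕0⊕0⊕1⊕0⊕0⊕1 = 0
s8 (pos 8,9,10,11,12,13,14,15): 0⊕1⊕1⊕0⊕1⊕0⊕0⊕1 = 0
Syndrome s8…s1 = 0011 → error at position 3.
Flip position 3: 010110001101001 → 011110001101001

011110001101001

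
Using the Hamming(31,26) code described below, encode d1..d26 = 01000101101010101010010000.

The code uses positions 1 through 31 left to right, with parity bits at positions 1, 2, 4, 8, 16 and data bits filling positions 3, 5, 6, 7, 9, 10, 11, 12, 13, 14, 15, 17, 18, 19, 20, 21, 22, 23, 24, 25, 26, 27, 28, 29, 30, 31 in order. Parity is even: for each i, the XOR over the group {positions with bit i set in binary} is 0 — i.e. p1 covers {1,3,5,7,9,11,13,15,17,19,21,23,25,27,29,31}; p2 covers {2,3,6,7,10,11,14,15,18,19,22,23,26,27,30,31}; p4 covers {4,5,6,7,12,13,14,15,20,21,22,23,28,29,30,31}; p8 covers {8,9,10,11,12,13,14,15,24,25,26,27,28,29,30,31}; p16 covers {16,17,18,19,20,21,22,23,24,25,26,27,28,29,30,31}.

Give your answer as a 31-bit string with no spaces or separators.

0100100001011011010101010010000

Place data at non-parity positions: p1 p2 0 p4 1 0 0 p8 0 1 0 1 1 0 1 p16 0 1 0 1 0 1 0 1 0 0 1 0 0 0 0
p1 (pos 1,3,5,7,9,11,13,15,17,19,21,23,25,27,29,31): XOR of data positions = 0⊕1⊕0⊕0⊕0⊕1⊕1⊕0⊕0⊕0⊕0⊕0⊕1⊕0⊕0 = 0
p2 (pos 2,3,6,7,10,11,14,15,18,19,22,23,26,27,30,31): XOR of data positions = 0⊕0⊕0⊕1⊕0⊕0⊕1⊕1⊕0⊕1⊕0⊕0⊕1⊕0⊕0 = 1
p4 (pos 4,5,6,7,12,13,14,15,20,21,22,23,28,29,30,31): XOR of data positions = 1⊕0⊕0⊕1⊕1⊕0⊕1⊕1⊕0⊕1⊕0⊕0⊕0⊕0⊕0 = 0
p8 (pos 8,9,10,11,12,13,14,15,24,25,26,27,28,29,30,31): XOR of data positions = 0⊕1⊕0⊕1⊕1⊕0⊕1⊕1⊕0⊕0⊕1⊕0⊕0⊕0⊕0 = 0
p16 (pos 16,17,18,19,20,21,22,23,24,25,26,27,28,29,30,31): XOR of data positions = 0⊕1⊕0⊕1⊕0⊕1⊕0⊕1⊕0⊕0⊕1⊕0⊕0⊕0⊕0 = 1
Codeword: 0100100001011011010101010010000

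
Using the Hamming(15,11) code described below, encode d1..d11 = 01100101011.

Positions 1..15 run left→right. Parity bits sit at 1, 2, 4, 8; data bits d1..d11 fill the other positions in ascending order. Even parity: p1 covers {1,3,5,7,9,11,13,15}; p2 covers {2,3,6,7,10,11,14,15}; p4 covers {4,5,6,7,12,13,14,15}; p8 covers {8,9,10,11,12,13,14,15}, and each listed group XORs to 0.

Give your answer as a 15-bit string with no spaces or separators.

000111000101011

Place data at non-parity positions: p1 p2 0 p4 1 1 0 p8 0 1 0 1 0 1 1
p1 (pos 1,3,5,7,9,11,13,15): XOR of data positions = 0⊕1⊕0⊕0⊕0⊕0⊕1 = 0
p2 (pos 2,3,6,7,10,11,14,15): XOR of data positions = 0⊕1⊕0⊕1⊕0⊕1⊕1 = 0
p4 (pos 4,5,6,7,12,13,14,15): XOR of data positions = 1⊕1⊕0⊕1⊕0⊕1⊕1 = 1
p8 (pos 8,9,10,11,12,13,14,15): XOR of data positions = 0⊕1⊕0⊕1⊕0⊕1⊕1 = 0
Codeword: 000111000101011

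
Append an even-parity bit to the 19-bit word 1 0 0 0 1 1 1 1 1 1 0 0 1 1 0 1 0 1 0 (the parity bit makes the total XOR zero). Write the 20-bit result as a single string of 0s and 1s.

XOR of the 19 data bits: 1⊕0⊕0⊕0⊕1⊕1⊕1⊕1⊕1⊕1⊕0⊕0⊕1⊕1⊕0⊕1⊕0⊕1⊕0 = 1
Parity bit = 1 (so all 20 bits XOR to 0).

10001111110011010101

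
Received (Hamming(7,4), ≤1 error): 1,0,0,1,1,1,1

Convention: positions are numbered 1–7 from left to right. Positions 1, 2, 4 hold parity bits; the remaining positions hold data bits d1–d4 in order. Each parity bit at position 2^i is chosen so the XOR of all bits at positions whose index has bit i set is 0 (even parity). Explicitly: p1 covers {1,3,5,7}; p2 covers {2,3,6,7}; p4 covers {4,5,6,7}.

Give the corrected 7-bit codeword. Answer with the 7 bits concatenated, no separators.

0001111

s1 (pos 1,3,5,7): 1⊕0⊕1⊕1 = 1
s2 (pos 2,3,6,7): 0⊕0⊕1⊕1 = 0
s4 (pos 4,5,6,7): 1⊕1⊕1⊕1 = 0
Syndrome s4…s1 = 001 → error at position 1.
Flip position 1: 1001111 → 0001111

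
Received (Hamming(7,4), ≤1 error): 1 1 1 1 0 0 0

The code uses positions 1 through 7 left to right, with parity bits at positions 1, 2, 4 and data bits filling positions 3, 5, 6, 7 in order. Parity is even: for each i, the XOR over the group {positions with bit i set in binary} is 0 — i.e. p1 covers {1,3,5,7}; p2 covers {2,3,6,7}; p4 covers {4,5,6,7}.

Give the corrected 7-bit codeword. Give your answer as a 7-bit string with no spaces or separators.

s1 (pos 1,3,5,7): 1⊕1⊕0⊕0 = 0
s2 (pos 2,3,6,7): 1⊕1⊕0⊕0 = 0
s4 (pos 4,5,6,7): 1⊕0⊕0⊕0 = 1
Syndrome s4…s1 = 100 → error at position 4.
Flip position 4: 1111000 → 1110000

1110000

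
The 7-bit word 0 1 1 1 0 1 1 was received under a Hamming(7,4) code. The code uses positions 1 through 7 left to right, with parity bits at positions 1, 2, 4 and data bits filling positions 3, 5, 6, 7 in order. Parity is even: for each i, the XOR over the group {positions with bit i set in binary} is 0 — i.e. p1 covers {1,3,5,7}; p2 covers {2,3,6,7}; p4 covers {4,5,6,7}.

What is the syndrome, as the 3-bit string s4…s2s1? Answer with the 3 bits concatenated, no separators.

100

s1 (pos 1,3,5,7): 0⊕1⊕0⊕1 = 0
s2 (pos 2,3,6,7): 1⊕1⊕1⊕1 = 0
s4 (pos 4,5,6,7): 1⊕0⊕1⊕1 = 1
Syndrome s4…s1 = 100 → error at position 4.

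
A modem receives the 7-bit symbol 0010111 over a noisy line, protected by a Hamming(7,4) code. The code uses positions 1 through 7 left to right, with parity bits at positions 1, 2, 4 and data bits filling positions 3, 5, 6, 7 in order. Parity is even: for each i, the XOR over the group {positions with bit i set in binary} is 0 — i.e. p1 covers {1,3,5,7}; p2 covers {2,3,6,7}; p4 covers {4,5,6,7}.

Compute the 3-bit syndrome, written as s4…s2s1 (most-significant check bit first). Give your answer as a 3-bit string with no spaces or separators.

s1 (pos 1,3,5,7): 0⊕1⊕1⊕1 = 1
s2 (pos 2,3,6,7): 0⊕1⊕1⊕1 = 1
s4 (pos 4,5,6,7): 0⊕1⊕1⊕1 = 1
Syndrome s4…s1 = 111 → error at position 7.

111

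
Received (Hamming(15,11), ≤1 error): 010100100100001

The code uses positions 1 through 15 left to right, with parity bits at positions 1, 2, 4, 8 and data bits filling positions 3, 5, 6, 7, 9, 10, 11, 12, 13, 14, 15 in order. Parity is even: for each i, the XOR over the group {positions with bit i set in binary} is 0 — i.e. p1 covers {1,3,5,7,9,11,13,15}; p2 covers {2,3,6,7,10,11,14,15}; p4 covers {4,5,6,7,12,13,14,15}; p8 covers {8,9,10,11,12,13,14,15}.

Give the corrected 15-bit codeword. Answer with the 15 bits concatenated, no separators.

s1 (pos 1,3,5,7,9,11,13,15): 0⊕0⊕0⊕1⊕0⊕0⊕0⊕1 = 0
s2 (pos 2,3,6,7,10,11,14,15): 1⊕0⊕0⊕1⊕1⊕0⊕0⊕1 = 0
s4 (pos 4,5,6,7,12,13,14,15): 1⊕0⊕0⊕1⊕0⊕0⊕0⊕1 = 1
s8 (pos 8,9,10,11,12,13,14,15): 0⊕0⊕1⊕0⊕0⊕0⊕0⊕1 = 0
Syndrome s8…s1 = 0100 → error at position 4.
Flip position 4: 010100100100001 → 010000100100001

010000100100001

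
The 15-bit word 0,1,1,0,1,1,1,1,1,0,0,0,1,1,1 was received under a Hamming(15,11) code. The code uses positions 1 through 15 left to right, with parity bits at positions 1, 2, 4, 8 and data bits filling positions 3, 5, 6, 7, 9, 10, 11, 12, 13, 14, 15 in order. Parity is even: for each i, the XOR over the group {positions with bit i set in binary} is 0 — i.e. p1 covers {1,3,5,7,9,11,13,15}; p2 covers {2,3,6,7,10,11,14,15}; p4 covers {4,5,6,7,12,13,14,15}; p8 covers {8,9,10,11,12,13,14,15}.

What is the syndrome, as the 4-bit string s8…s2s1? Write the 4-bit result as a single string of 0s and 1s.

s1 (pos 1,3,5,7,9,11,13,15): 0⊕1⊕1⊕1⊕1⊕0⊕1⊕1 = 0
s2 (pos 2,3,6,7,10,11,14,15): 1⊕1⊕1⊕1⊕0⊕0⊕1⊕1 = 0
s4 (pos 4,5,6,7,12,13,14,15): 0⊕1⊕1⊕1⊕0⊕1⊕1⊕1 = 0
s8 (pos 8,9,10,11,12,13,14,15): 1⊕1⊕0⊕0⊕0⊕1⊕1⊕1 = 1
Syndrome s8…s1 = 1000 → error at position 8.

1000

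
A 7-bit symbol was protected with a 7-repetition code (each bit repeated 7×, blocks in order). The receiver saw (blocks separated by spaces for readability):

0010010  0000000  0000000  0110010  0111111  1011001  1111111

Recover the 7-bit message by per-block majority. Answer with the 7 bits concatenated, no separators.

Block 1 (0010010): 2 ones → 0
Block 2 (0000000): 0 ones → 0
Block 3 (0000000): 0 ones → 0
Block 4 (0110010): 3 ones → 0
Block 5 (0111111): 6 ones → 1
Block 6 (1011001): 4 ones → 1
Block 7 (1111111): 7 ones → 1

0000111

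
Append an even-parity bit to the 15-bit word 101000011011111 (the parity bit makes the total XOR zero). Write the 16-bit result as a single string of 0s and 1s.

1010000110111111

XOR of the 15 data bits: 1⊕0⊕1⊕0⊕0⊕0⊕0⊕1⊕1⊕0⊕1⊕1⊕1⊕1⊕1 = 1
Parity bit = 1 (so all 16 bits XOR to 0).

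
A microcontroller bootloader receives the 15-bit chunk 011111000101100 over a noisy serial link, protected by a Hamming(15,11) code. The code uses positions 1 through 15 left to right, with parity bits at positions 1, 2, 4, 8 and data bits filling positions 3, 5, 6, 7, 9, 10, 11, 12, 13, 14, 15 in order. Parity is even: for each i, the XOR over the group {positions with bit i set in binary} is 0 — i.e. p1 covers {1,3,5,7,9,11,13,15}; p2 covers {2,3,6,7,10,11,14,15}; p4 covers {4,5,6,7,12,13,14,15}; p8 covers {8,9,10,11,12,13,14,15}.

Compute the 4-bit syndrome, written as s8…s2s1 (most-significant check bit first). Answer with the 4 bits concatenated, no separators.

s1 (pos 1,3,5,7,9,11,13,15): 0⊕1⊕1⊕0⊕0⊕0⊕1⊕0 = 1
s2 (pos 2,3,6,7,10,11,14,15): 1⊕1⊕1⊕0⊕1⊕0⊕0⊕0 = 0
s4 (pos 4,5,6,7,12,13,14,15): 1⊕1⊕1⊕0⊕1⊕1⊕0⊕0 = 1
s8 (pos 8,9,10,11,12,13,14,15): 0⊕0⊕1⊕0⊕1⊕1⊕0⊕0 = 1
Syndrome s8…s1 = 1101 → error at position 13.

1101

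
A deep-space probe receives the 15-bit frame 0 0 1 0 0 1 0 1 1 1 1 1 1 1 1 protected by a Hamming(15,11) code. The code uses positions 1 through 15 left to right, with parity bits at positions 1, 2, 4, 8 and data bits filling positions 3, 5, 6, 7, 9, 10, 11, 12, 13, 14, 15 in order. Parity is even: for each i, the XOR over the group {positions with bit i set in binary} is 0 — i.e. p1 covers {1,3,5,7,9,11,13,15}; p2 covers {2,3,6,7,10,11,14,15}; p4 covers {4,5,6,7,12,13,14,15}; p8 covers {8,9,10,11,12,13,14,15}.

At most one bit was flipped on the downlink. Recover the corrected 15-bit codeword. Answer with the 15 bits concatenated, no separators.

s1 (pos 1,3,5,7,9,11,13,15): 0⊕1⊕0⊕0⊕1⊕1⊕1⊕1 = 1
s2 (pos 2,3,6,7,10,11,14,15): 0⊕1⊕1⊕0⊕1⊕1⊕1⊕1 = 0
s4 (pos 4,5,6,7,12,13,14,15): 0⊕0⊕1⊕0⊕1⊕1⊕1⊕1 = 1
s8 (pos 8,9,10,11,12,13,14,15): 1⊕1⊕1⊕1⊕1⊕1⊕1⊕1 = 0
Syndrome s8…s1 = 0101 → error at position 5.
Flip position 5: 001001011111111 → 001011011111111

001011011111111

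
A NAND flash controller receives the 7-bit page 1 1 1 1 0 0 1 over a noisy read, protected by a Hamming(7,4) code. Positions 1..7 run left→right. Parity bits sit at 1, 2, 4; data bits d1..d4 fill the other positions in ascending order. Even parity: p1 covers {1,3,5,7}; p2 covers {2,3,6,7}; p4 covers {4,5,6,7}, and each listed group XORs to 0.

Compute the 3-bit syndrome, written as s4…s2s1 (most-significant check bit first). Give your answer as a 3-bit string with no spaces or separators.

s1 (pos 1,3,5,7): 1⊕1⊕0⊕1 = 1
s2 (pos 2,3,6,7): 1⊕1⊕0⊕1 = 1
s4 (pos 4,5,6,7): 1⊕0⊕0⊕1 = 0
Syndrome s4…s1 = 011 → error at position 3.

011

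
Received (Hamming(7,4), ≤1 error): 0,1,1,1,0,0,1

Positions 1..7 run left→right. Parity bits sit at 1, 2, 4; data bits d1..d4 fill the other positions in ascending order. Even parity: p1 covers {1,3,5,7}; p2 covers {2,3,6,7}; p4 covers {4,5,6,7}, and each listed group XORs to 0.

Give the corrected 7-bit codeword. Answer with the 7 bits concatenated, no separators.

s1 (pos 1,3,5,7): 0⊕1⊕0⊕1 = 0
s2 (pos 2,3,6,7): 1⊕1⊕0⊕1 = 1
s4 (pos 4,5,6,7): 1⊕0⊕0⊕1 = 0
Syndrome s4…s1 = 010 → error at position 2.
Flip position 2: 0111001 → 0011001

0011001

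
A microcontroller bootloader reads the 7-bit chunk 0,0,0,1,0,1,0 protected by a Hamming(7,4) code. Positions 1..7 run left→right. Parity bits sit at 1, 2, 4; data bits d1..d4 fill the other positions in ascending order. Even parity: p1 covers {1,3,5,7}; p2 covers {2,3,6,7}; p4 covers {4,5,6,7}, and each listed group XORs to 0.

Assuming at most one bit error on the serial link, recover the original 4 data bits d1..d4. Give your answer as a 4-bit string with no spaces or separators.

s1 (pos 1,3,5,7): 0⊕0⊕0⊕0 = 0
s2 (pos 2,3,6,7): 0⊕0⊕1⊕0 = 1
s4 (pos 4,5,6,7): 1⊕0⊕1⊕0 = 0
Syndrome s4…s1 = 010 → error at position 2.
Flip position 2: 0001010 → 0101010
Read data bits from positions 3,5,6,7: 0010

0010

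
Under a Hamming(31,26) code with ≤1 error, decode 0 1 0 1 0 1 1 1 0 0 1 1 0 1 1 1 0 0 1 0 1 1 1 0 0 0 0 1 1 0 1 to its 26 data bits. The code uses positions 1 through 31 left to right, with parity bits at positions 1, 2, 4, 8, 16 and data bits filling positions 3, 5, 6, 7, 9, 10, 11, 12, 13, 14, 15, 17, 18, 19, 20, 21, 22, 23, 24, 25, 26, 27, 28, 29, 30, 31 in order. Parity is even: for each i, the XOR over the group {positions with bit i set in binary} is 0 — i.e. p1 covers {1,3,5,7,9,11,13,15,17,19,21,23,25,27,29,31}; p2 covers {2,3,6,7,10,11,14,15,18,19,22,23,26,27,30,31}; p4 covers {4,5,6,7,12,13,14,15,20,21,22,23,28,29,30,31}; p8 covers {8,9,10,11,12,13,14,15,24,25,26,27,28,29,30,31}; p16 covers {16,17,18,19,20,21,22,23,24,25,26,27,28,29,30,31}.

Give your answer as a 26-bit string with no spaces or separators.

s1 (pos 1,3,5,7,9,11,13,15,17,19,21,23,25,27,29,31): 0⊕0⊕0⊕1⊕0⊕1⊕0⊕1⊕0⊕1⊕1⊕1⊕0⊕0⊕1⊕1 = 0
s2 (pos 2,3,6,7,10,11,14,15,18,19,22,23,26,27,30,31): 1⊕0⊕1⊕1⊕0⊕1⊕1⊕1⊕0⊕1⊕1⊕1⊕0⊕0⊕0⊕1 = 0
s4 (pos 4,5,6,7,12,13,14,15,20,21,22,23,28,29,30,31): 1⊕0⊕1⊕1⊕1⊕0⊕1⊕1⊕0⊕1⊕1⊕1⊕1⊕1⊕0⊕1 = 0
s8 (pos 8,9,10,11,12,13,14,15,24,25,26,27,28,29,30,31): 1⊕0⊕0⊕1⊕1⊕0⊕1⊕1⊕0⊕0⊕0⊕0⊕1⊕1⊕0⊕1 = 0
s16 (pos 16,17,18,19,20,21,22,23,24,25,26,27,28,29,30,31): 1⊕0⊕0⊕1⊕0⊕1⊕1⊕1⊕0⊕0⊕0⊕0⊕1⊕1⊕0⊕1 = 0
Syndrome s16…s1 = 00000 → no error.
Read data bits from positions 3,5,6,7,9,10,11,12,13,14,15,17,18,19,20,21,22,23,24,25,26,27,28,29,30,31: 00110011011001011100001101

00110011011001011100001101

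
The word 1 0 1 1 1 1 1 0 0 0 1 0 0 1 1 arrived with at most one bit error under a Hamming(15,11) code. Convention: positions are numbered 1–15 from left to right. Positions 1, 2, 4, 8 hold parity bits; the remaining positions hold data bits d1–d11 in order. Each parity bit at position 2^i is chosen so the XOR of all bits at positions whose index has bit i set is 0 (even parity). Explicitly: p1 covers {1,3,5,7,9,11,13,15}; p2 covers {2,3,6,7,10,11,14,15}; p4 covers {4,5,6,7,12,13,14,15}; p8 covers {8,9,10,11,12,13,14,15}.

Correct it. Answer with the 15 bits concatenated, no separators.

s1 (pos 1,3,5,7,9,11,13,15): 1⊕1⊕1⊕1⊕0⊕1⊕0⊕1 = 0
s2 (pos 2,3,6,7,10,11,14,15): 0⊕1⊕1⊕1⊕0⊕1⊕1⊕1 = 0
s4 (pos 4,5,6,7,12,13,14,15): 1⊕1⊕1⊕1⊕0⊕0⊕1⊕1 = 0
s8 (pos 8,9,10,11,12,13,14,15): 0⊕0⊕0⊕1⊕0⊕0⊕1⊕1 = 1
Syndrome s8…s1 = 1000 → error at position 8.
Flip position 8: 101111100010011 → 101111110010011

101111110010011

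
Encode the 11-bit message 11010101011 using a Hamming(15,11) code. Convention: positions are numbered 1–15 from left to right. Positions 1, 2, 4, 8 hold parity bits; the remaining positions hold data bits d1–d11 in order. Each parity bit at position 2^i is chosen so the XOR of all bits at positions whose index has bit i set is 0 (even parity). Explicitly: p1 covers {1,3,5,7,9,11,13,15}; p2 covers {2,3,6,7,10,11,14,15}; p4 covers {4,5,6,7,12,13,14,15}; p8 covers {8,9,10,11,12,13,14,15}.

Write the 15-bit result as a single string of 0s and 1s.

Place data at non-parity positions: p1 p2 1 p4 1 0 1 p8 0 1 0 1 0 1 1
p1 (pos 1,3,5,7,9,11,13,15): XOR of data positions = 1⊕1⊕1⊕0⊕0⊕0⊕1 = 0
p2 (pos 2,3,6,7,10,11,14,15): XOR of data positions = 1⊕0⊕1⊕1⊕0⊕1⊕1 = 1
p4 (pos 4,5,6,7,12,13,14,15): XOR of data positions = 1⊕0⊕1⊕1⊕0⊕1⊕1 = 1
p8 (pos 8,9,10,11,12,13,14,15): XOR of data positions = 0⊕1⊕0⊕1⊕0⊕1⊕1 = 0
Codeword: 011110100101011

011110100101011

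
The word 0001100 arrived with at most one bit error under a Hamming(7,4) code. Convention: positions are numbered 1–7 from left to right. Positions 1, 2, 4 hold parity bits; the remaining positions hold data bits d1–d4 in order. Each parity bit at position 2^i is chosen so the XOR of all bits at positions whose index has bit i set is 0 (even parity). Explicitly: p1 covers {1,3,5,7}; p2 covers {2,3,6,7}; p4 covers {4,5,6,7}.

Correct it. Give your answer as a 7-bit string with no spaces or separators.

1001100

s1 (pos 1,3,5,7): 0⊕0⊕1⊕0 = 1
s2 (pos 2,3,6,7): 0⊕0⊕0⊕0 = 0
s4 (pos 4,5,6,7): 1⊕1⊕0⊕0 = 0
Syndrome s4…s1 = 001 → error at position 1.
Flip position 1: 0001100 → 1001100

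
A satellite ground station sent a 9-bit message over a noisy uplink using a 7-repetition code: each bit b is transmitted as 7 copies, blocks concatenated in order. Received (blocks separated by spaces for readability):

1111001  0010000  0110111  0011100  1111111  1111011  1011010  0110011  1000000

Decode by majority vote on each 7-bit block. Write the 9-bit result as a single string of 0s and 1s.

101011110

Block 1 (1111001): 5 ones → 1
Block 2 (0010000): 1 one → 0
Block 3 (0110111): 5 ones → 1
Block 4 (0011100): 3 ones → 0
Block 5 (1111111): 7 ones → 1
Block 6 (1111011): 6 ones → 1
Block 7 (1011010): 4 ones → 1
Block 8 (0110011): 4 ones → 1
Block 9 (1000000): 1 one → 0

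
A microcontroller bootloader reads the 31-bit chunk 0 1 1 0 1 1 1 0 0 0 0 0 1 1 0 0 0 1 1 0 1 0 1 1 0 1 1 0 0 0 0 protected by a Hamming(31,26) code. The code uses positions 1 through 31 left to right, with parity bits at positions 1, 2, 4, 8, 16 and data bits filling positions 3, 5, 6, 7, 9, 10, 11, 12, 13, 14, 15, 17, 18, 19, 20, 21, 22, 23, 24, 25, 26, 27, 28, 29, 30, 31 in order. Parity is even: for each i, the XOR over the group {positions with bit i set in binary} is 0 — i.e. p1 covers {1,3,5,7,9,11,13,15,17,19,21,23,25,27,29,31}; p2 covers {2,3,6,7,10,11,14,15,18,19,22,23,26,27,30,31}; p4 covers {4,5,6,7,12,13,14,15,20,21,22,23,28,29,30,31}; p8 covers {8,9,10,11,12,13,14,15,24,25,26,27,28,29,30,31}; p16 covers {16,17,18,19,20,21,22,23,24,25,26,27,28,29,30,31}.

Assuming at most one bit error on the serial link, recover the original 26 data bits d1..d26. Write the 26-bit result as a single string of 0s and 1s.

s1 (pos 1,3,5,7,9,11,13,15,17,19,21,23,25,27,29,31): 0⊕1⊕1⊕1⊕0⊕0⊕1⊕0⊕0⊕1⊕1⊕1⊕0⊕1⊕0⊕0 = 0
s2 (pos 2,3,6,7,10,11,14,15,18,19,22,23,26,27,30,31): 1⊕1⊕1⊕1⊕0⊕0⊕1⊕0⊕1⊕1⊕0⊕1⊕1⊕1⊕0⊕0 = 0
s4 (pos 4,5,6,7,12,13,14,15,20,21,22,23,28,29,30,31): 0⊕1⊕1⊕1⊕0⊕1⊕1⊕0⊕0⊕1⊕0⊕1⊕0⊕0⊕0⊕0 = 1
s8 (pos 8,9,10,11,12,13,14,15,24,25,26,27,28,29,30,31): 0⊕0⊕0⊕0⊕0⊕1⊕1⊕0⊕1⊕0⊕1⊕1⊕0⊕0⊕0⊕0 = 1
s16 (pos 16,17,18,19,20,21,22,23,24,25,26,27,28,29,30,31): 0⊕0⊕1⊕1⊕0⊕1⊕0⊕1⊕1⊕0⊕1⊕1⊕0⊕0⊕0⊕0 = 1
Syndrome s16…s1 = 11100 → error at position 28.
Flip position 28: 0110111000001100011010110110000 → 0110111000001100011010110111000
Read data bits from positions 3,5,6,7,9,10,11,12,13,14,15,17,18,19,20,21,22,23,24,25,26,27,28,29,30,31: 11110000110011010110111000

11110000110011010110111000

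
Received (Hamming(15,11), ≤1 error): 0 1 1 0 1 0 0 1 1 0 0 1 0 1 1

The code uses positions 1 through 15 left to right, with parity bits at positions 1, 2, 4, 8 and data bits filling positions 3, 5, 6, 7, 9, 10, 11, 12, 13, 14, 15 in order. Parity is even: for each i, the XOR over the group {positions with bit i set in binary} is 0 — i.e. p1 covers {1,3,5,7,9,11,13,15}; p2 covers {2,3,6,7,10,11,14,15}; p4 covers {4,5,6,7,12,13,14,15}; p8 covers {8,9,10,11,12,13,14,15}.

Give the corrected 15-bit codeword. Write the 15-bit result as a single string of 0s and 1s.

011010001001011

s1 (pos 1,3,5,7,9,11,13,15): 0⊕1⊕1⊕0⊕1⊕0⊕0⊕1 = 0
s2 (pos 2,3,6,7,10,11,14,15): 1⊕1⊕0⊕0⊕0⊕0⊕1⊕1 = 0
s4 (pos 4,5,6,7,12,13,14,15): 0⊕1⊕0⊕0⊕1⊕0⊕1⊕1 = 0
s8 (pos 8,9,10,11,12,13,14,15): 1⊕1⊕0⊕0⊕1⊕0⊕1⊕1 = 1
Syndrome s8…s1 = 1000 → error at position 8.
Flip position 8: 011010011001011 → 011010001001011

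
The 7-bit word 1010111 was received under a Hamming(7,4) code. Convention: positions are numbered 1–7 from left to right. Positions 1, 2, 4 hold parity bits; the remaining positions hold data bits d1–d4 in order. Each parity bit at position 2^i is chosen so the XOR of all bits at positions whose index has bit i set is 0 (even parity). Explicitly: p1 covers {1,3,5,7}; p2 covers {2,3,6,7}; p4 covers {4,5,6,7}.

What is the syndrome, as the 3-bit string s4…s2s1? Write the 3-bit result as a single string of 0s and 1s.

s1 (pos 1,3,5,7): 1⊕1⊕1⊕1 = 0
s2 (pos 2,3,6,7): 0⊕1⊕1⊕1 = 1
s4 (pos 4,5,6,7): 0⊕1⊕1⊕1 = 1
Syndrome s4…s1 = 110 → error at position 6.

110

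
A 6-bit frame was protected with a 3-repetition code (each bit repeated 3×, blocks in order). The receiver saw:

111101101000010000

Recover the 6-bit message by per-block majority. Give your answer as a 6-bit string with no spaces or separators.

111000

Block 1 (111): 3 ones → 1
Block 2 (101): 2 ones → 1
Block 3 (101): 2 ones → 1
Block 4 (000): 0 ones → 0
Block 5 (010): 1 one → 0
Block 6 (000): 0 ones → 0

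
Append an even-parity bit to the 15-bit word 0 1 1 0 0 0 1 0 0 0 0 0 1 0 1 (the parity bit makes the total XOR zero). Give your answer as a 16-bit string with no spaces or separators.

XOR of the 15 data bits: 0⊕1⊕1⊕0⊕0⊕0⊕1⊕0⊕0⊕0⊕0⊕0⊕1⊕0⊕1 = 1
Parity bit = 1 (so all 16 bits XOR to 0).

0110001000001011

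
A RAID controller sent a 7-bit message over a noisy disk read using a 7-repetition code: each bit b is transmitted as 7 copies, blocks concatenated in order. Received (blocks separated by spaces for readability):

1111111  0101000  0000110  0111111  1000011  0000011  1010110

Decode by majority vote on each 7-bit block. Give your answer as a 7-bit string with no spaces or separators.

Block 1 (1111111): 7 ones → 1
Block 2 (0101000): 2 ones → 0
Block 3 (0000110): 2 ones → 0
Block 4 (0111111): 6 ones → 1
Block 5 (1000011): 3 ones → 0
Block 6 (0000011): 2 ones → 0
Block 7 (1010110): 4 ones → 1

1001001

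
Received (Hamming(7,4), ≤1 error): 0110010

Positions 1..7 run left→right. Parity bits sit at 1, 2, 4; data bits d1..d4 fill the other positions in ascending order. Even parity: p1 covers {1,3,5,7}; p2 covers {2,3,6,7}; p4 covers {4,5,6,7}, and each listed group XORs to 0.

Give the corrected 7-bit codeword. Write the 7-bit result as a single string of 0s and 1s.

s1 (pos 1,3,5,7): 0⊕1⊕0⊕0 = 1
s2 (pos 2,3,6,7): 1⊕1⊕1⊕0 = 1
s4 (pos 4,5,6,7): 0⊕0⊕1⊕0 = 1
Syndrome s4…s1 = 111 → error at position 7.
Flip position 7: 0110010 → 0110011

0110011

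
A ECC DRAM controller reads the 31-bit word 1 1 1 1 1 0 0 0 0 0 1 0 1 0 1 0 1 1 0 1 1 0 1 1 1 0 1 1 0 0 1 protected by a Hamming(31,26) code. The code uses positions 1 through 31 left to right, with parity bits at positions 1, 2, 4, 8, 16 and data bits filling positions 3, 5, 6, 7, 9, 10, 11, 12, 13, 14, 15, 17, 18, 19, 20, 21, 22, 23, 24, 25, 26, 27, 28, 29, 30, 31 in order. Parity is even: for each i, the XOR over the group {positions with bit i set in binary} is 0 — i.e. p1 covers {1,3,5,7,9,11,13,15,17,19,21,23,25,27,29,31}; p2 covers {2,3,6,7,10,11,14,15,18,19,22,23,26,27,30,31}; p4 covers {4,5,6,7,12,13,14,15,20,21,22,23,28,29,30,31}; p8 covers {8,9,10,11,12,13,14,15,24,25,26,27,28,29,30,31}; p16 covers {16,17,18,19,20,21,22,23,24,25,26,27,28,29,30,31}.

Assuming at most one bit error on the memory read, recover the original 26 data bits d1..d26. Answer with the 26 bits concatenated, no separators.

11000010101110110111011001

s1 (pos 1,3,5,7,9,11,13,15,17,19,21,23,25,27,29,31): 1⊕1⊕1⊕0⊕0⊕1⊕1⊕1⊕1⊕0⊕1⊕1⊕1⊕1⊕0⊕1 = 0
s2 (pos 2,3,6,7,10,11,14,15,18,19,22,23,26,27,30,31): 1⊕1⊕0⊕0⊕0⊕1⊕0⊕1⊕1⊕0⊕0⊕1⊕0⊕1⊕0⊕1 = 0
s4 (pos 4,5,6,7,12,13,14,15,20,21,22,23,28,29,30,31): 1⊕1⊕0⊕0⊕0⊕1⊕0⊕1⊕1⊕1⊕0⊕1⊕1⊕0⊕0⊕1 = 1
s8 (pos 8,9,10,11,12,13,14,15,24,25,26,27,28,29,30,31): 0⊕0⊕0⊕1⊕0⊕1⊕0⊕1⊕1⊕1⊕0⊕1⊕1⊕0⊕0⊕1 = 0
s16 (pos 16,17,18,19,20,21,22,23,24,25,26,27,28,29,30,31): 0⊕1⊕1⊕0⊕1⊕1⊕0⊕1⊕1⊕1⊕0⊕1⊕1⊕0⊕0⊕1 = 0
Syndrome s16…s1 = 00100 → error at position 4.
Flip position 4: 1111100000101010110110111011001 → 1110100000101010110110111011001
Read data bits from positions 3,5,6,7,9,10,11,12,13,14,15,17,18,19,20,21,22,23,24,25,26,27,28,29,30,31: 11000010101110110111011001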